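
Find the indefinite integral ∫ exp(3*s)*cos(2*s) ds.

2*exp(3*s)*sin(2*s)/13 + 3*exp(3*s)*cos(2*s)/13 + C

Let I denote the integral. Integrate by parts with u = cos(2*s), dv = exp(3*s) ds, so v = exp(3*s)/3: I = exp(3*s)*cos(2*s)/3 + (2/3)·∫ exp(3*s)*sin(2*s) ds.
Apply parts again with u = sin(2*s), dv = exp(3*s) ds: ∫ exp(3*s)*sin(2*s) ds = exp(3*s)*sin(2*s)/3 − (2/3)·I. Substituting back brings back I: I = 2*exp(3*s)*sin(2*s)/9 + exp(3*s)*cos(2*s)/3 − (4/9)·I.
Solving for I: (1 + 4/9)·I equals the remaining terms, so I = (9/13)·(2*exp(3*s)*sin(2*s)/9 + exp(3*s)*cos(2*s)/3).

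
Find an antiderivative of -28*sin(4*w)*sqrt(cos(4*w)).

14*cos(4*w)**(3/2)/3 + C

Let u = cos(4*w), so du = (-4*sin(4*w)) dw.
Rewriting, the integral becomes 7·∫ √u du = 7·(2/3)u^(3/2).
Substituting back, u = cos(4*w).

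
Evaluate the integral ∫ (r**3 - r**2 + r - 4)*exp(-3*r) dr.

(-3*r**3 - 3*r + 11)*exp(-3*r)/9 + C

Use integration by parts with u = r**3 - r**2 + r - 4, dv = exp(-3*r) dr, so v = -exp(-3*r)/3.
Apply parts 3 times (tabular method): alternate signs, differentiate u down to 0, integrate dv up.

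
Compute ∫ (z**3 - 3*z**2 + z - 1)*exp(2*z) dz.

Use integration by parts with u = z**3 - 3*z**2 + z - 1, dv = exp(2*z) dz, so v = exp(2*z)/2.
Apply parts 3 times (tabular method): alternate signs, differentiate u down to 0, integrate dv up.

(4*z**3 - 18*z**2 + 22*z - 15)*exp(2*z)/8 + C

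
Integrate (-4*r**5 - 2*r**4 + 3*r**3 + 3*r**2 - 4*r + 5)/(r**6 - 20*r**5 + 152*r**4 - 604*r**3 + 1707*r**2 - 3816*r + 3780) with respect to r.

-70877*log(r - 7)/580 + 32959*log(r - 6)/180 - 13315*log(r - 5)/204 + 127*log(r - 2)/780 + 117067*log(r**2 + 9)/1153620 + 77017*atan(r/3)/288405 + C

Factor the denominator: (r - 7)*(r - 6)*(r - 5)*(r - 2)*(r**2 + 9).
Partial-fraction decomposition: (117067*r + 462102)/(576810*(r**2 + 9)) + 127/(780*(r - 2)) - 13315/(204*(r - 5)) + 32959/(180*(r - 6)) - 70877/(580*(r - 7)).
Integrate each term; A/(r−a) gives A·log|r−a|; the (Br+D)/(r²+p²) term gives a log and an atan.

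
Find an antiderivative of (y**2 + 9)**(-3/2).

y/(9*sqrt(y**2 + 9)) + C

Substitute y = 3·tan(θ), so dy = 3·sec(θ)^2 dθ and the radical becomes sqrt(y**2 + 9) = 3·sec(θ) by the Pythagorean identity.
Integrate the resulting trig expression in θ, then back-substitute tan(θ) = y/3, sec(θ) = sqrt(y**2 + 9)/3 (absorbing any constant into C).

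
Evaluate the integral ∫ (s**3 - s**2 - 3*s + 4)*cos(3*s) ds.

s**3*sin(3*s)/3 - s**2*sin(3*s)/3 + s**2*cos(3*s)/3 - 11*s*sin(3*s)/9 - 2*s*cos(3*s)/9 + 38*sin(3*s)/27 - 11*cos(3*s)/27 + C

Use integration by parts with u = s**3 - s**2 - 3*s + 4, dv = cos(3*s) ds, so v = sin(3*s)/3.
Apply parts 3 times (tabular method): alternate signs, differentiate u down to 0, integrate dv up.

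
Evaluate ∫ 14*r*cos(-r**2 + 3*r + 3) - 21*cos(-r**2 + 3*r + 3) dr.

-7*sin(-r**2 + 3*r + 3) + C

Let u = r**2 - 3*r - 3, so du = (2*r - 3) dr.
Rewriting, the integral becomes 7·∫ cos(u) du = 7·sin(u).
Substituting back, u = r**2 - 3*r - 3.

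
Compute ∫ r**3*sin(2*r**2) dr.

Let u = r², du = 2r dr; rewrite as (1/2)∫ u^1·sin(2u) du.
Now integrate by parts 1 time.

-r**2*cos(2*r**2)/4 + sin(2*r**2)/8 + C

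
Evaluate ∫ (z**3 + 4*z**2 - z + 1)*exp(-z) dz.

Use integration by parts with u = z**3 + 4*z**2 - z + 1, dv = exp(-z) dz, so v = -exp(-z).
Apply parts 3 times (tabular method): alternate signs, differentiate u down to 0, integrate dv up.

(-z**3 - 7*z**2 - 13*z - 14)*exp(-z) + C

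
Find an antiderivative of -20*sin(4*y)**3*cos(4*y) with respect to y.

-5*sin(4*y)**4/4 + C

Let u = sin(4*y), so du = (4*cos(4*y)) dy.
Rewriting, the integral becomes -5·∫ u^3 du = -5·u^4/4.
Substituting back, u = sin(4*y).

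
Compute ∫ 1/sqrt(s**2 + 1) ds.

Substitute s = tan(θ), so ds = sec(θ)^2 dθ and the radical becomes sqrt(s**2 + 1) = sec(θ) by the Pythagorean identity.
Integrate the resulting trig expression in θ, then back-substitute tan(θ) = s, sec(θ) = sqrt(s**2 + 1) (absorbing any constant into C).

log(s + sqrt(s**2 + 1)) + C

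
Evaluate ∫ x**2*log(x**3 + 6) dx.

x**3*log(x**3 + 6)/3 - x**3/3 + 2*log(x**3 + 6) + C

Let u = x**3 + 6, so du = (3*x**2) dx.
The integral becomes (1/3)·∫ log(u) du; integrate by parts with u′=log(u), dv′=du.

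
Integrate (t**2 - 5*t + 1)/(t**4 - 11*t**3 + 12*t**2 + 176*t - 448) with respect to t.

Factor the denominator: (t - 7)*(t - 4)**2*(t + 4).
Partial-fraction decomposition: -37/(704*(t + 4)) - 19/(192*(t - 4)) + 1/(8*(t - 4)**2) + 5/(33*(t - 7)).
Integrate each term; A/(t−a) gives A·log|t−a|; A/(t−a)² gives −A/(t−a).

5*log(t - 7)/33 - 19*log(t - 4)/192 - 37*log(t + 4)/704 - 1/(8*t - 32) + C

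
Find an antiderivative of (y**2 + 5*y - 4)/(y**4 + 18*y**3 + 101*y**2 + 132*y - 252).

Factor the denominator: (y - 1)*(y + 6)**2*(y + 7).
Partial-fraction decomposition: -5/(4*(y + 7)) + 61/(49*(y + 6)) - 2/(7*(y + 6)**2) + 1/(196*(y - 1)).
Integrate each term; A/(y−a) gives A·log|y−a|; A/(y−a)² gives −A/(y−a).

log(y - 1)/196 + 61*log(y + 6)/49 - 5*log(y + 7)/4 + 2/(7*y + 42) + C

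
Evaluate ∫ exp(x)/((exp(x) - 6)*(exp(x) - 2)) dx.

log(exp(x) - 6)/4 - log(exp(x) - 2)/4 + C

Let u = e^x, du = e^x dx.
The integral becomes ∫ du/((u-2)(u-6)); decompose into partial fractions.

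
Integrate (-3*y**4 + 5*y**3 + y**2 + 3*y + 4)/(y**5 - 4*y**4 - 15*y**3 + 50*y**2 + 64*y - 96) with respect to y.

Factor the denominator: (y - 4)**2*(y - 1)*(y + 2)*(y + 3).
Partial-fraction decomposition: -187/(98*(y + 3)) + 43/(54*(y + 2)) + 5/(54*(y - 1)) - 1747/(882*(y - 4)) - 208/(63*(y - 4)**2).
Integrate each term; A/(y−a) gives A·log|y−a|; A/(y−a)² gives −A/(y−a).

-1747*log(y - 4)/882 + 5*log(y - 1)/54 + 43*log(y + 2)/54 - 187*log(y + 3)/98 + 208/(63*y - 252) + C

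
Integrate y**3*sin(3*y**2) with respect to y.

-y**2*cos(3*y**2)/6 + sin(3*y**2)/18 + C

Let u = y², du = 2y dy; rewrite as (1/2)∫ u^1·sin(3u) du.
Now integrate by parts 1 time.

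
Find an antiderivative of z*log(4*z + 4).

z**2*log(4*z + 4)/2 - z**2/4 + z/2 - log(z + 1)/2 + C

Use integration by parts with u = log(4*z + 4), dv = z dz.
Then du = 4/(4*z + 4) dz and v = z**2/2.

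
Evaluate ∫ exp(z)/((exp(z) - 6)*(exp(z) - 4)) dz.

Let u = e^z, du = e^z dz.
The integral becomes ∫ du/((u-4)(u-6)); decompose into partial fractions.

log(exp(z) - 6)/2 - log(exp(z) - 4)/2 + C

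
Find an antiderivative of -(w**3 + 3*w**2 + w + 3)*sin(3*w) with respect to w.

Use integration by parts with u = w**3 + 3*w**2 + w + 3, dv = -sin(3*w) dw, so v = cos(3*w)/3.
Apply parts 3 times (tabular method): alternate signs, differentiate u down to 0, integrate dv up.

w**3*cos(3*w)/3 - w**2*sin(3*w)/3 + w**2*cos(3*w) - 2*w*sin(3*w)/3 + w*cos(3*w)/9 - sin(3*w)/27 + 7*cos(3*w)/9 + C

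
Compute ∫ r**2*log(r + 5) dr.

r**3*log(r + 5)/3 - r**3/9 + 5*r**2/6 - 25*r/3 + 125*log(r + 5)/3 + C

Use integration by parts with u = log(r + 5), dv = r**2 dr.
Then du = 1/(r + 5) dr and v = r**3/3.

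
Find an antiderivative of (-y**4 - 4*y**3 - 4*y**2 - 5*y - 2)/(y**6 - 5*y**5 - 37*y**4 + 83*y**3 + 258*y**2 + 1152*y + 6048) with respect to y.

Factor the denominator: (y - 7)*(y - 6)*(y + 4)**2*(y**2 + 9).
Partial-fraction decomposition: (22154*y - 3291)/(815625*(y**2 + 9)) + 9281/(378125*(y + 4)) - 23/(1375*(y + 4)**2) + 584/(1125*(y - 6)) - 2003/(3509*(y - 7)).
Integrate each term; A/(y−a) gives A·log|y−a|; the (By+D)/(y²+p²) term gives a log and an atan.

-2003*log(y - 7)/3509 + 584*log(y - 6)/1125 + 9281*log(y + 4)/378125 + 11077*log(y**2 + 9)/815625 - 1097*atan(y/3)/815625 + 23/(1375*y + 5500) + C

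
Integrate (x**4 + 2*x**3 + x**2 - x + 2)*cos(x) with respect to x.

x**4*sin(x) + 2*x**3*sin(x) + 4*x**3*cos(x) - 11*x**2*sin(x) + 6*x**2*cos(x) - 13*x*sin(x) - 22*x*cos(x) + 24*sin(x) - 13*cos(x) + C

Use integration by parts with u = x**4 + 2*x**3 + x**2 - x + 2, dv = cos(x) dx, so v = sin(x).
Apply parts 4 times (tabular method): alternate signs, differentiate u down to 0, integrate dv up.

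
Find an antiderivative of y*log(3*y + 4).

y**2*log(3*y + 4)/2 - y**2/4 + 2*y/3 - 8*log(3*y + 4)/9 + C

Use integration by parts with u = log(3*y + 4), dv = y dy.
Then du = 3/(3*y + 4) dy and v = y**2/2.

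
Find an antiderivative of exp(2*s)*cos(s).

Let I denote the integral. Integrate by parts with u = cos(s), dv = exp(2*s) ds, so v = exp(2*s)/2: I = exp(2*s)*cos(s)/2 + (1/2)·∫ exp(2*s)*sin(s) ds.
Apply parts again with u = sin(s), dv = exp(2*s) ds: ∫ exp(2*s)*sin(s) ds = exp(2*s)*sin(s)/2 − (1/2)·I. Substituting back brings back I: I = exp(2*s)*sin(s)/4 + exp(2*s)*cos(s)/2 − (1/4)·I.
Solving for I: (1 + 1/4)·I equals the remaining terms, so I = (4/5)·(exp(2*s)*sin(s)/4 + exp(2*s)*cos(s)/2).

exp(2*s)*sin(s)/5 + 2*exp(2*s)*cos(s)/5 + C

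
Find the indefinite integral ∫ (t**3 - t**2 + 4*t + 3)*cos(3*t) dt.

Use integration by parts with u = t**3 - t**2 + 4*t + 3, dv = cos(3*t) dt, so v = sin(3*t)/3.
Apply parts 3 times (tabular method): alternate signs, differentiate u down to 0, integrate dv up.

t**3*sin(3*t)/3 - t**2*sin(3*t)/3 + t**2*cos(3*t)/3 + 10*t*sin(3*t)/9 - 2*t*cos(3*t)/9 + 29*sin(3*t)/27 + 10*cos(3*t)/27 + C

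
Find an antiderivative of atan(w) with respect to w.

w*atan(w) - log(w**2 + 1)/2 + C

Use integration by parts with u = arctan(w), dv = dw.
Then du = 1/(w**2 + 1) dw.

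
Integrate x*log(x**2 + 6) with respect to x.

x**2*log(x**2 + 6)/2 - x**2/2 + 3*log(x**2 + 6) + C

Let u = x**2 + 6, so du = (2*x) dx.
The integral becomes (1/2)·∫ log(u) du; integrate by parts with u′=log(u), dv′=du.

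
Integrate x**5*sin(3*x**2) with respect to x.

-x**4*cos(3*x**2)/6 + x**2*sin(3*x**2)/9 + cos(3*x**2)/27 + C

Let u = x², du = 2x dx; rewrite as (1/2)∫ u^2·sin(3u) du.
Now integrate by parts 2 times.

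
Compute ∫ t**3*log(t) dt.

t**4*log(t)/4 - t**4/16 + C

Use integration by parts with u = log(t), dv = t**3 dt.
Then du = 1/t dt and v = t**4/4.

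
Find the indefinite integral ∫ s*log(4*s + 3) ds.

Use integration by parts with u = log(4*s + 3), dv = s ds.
Then du = 4/(4*s + 3) ds and v = s**2/2.

s**2*log(4*s + 3)/2 - s**2/4 + 3*s/8 - 9*log(4*s + 3)/32 + C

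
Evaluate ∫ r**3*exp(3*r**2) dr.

(3*r**2 - 1)*exp(3*r**2)/18 + C

Let u = r², du = 2r dr; rewrite as (1/2)∫ u^1·exp(3u) du.
Now integrate by parts 1 time.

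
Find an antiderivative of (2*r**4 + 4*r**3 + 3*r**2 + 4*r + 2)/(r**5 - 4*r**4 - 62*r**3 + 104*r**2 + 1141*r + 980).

130021*log(r - 7)/92928 - log(r + 1)/768 - 290*log(r + 4)/363 + 269*log(r + 5)/192 - 2117/(352*r - 2464) + C

Factor the denominator: (r - 7)**2*(r + 1)*(r + 4)*(r + 5).
Partial-fraction decomposition: 269/(192*(r + 5)) - 290/(363*(r + 4)) - 1/(768*(r + 1)) + 130021/(92928*(r - 7)) + 2117/(352*(r - 7)**2).
Integrate each term; A/(r−a) gives A·log|r−a|; A/(r−a)² gives −A/(r−a).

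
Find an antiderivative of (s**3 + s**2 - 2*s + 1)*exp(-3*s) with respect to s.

Use integration by parts with u = s**3 + s**2 - 2*s + 1, dv = exp(-3*s) ds, so v = -exp(-3*s)/3.
Apply parts 3 times (tabular method): alternate signs, differentiate u down to 0, integrate dv up.

(-9*s**3 - 18*s**2 + 6*s - 7)*exp(-3*s)/27 + C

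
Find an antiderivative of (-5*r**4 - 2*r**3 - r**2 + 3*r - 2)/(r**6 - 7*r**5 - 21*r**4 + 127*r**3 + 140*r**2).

Factor the denominator: r**2*(r - 7)*(r - 5)*(r + 1)*(r + 4).
Partial-fraction decomposition: 197/(792*(r + 4)) - 1/(16*(r + 1)) + 1129/(900*(r - 5)) - 12721/(8624*(r - 7)) + 337/(9800*r) - 1/(70*r**2).
Integrate each term; A/(r−a) gives A·log|r−a|; A/(r−a)² gives −A/(r−a).

337*log(r)/9800 - 12721*log(r - 7)/8624 + 1129*log(r - 5)/900 - log(r + 1)/16 + 197*log(r + 4)/792 + 1/(70*r) + C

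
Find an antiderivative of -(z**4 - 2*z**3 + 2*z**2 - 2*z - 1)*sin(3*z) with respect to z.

z**4*cos(3*z)/3 - 4*z**3*sin(3*z)/9 - 2*z**3*cos(3*z)/3 + 2*z**2*sin(3*z)/3 + 2*z**2*cos(3*z)/9 - 4*z*sin(3*z)/27 - 2*z*cos(3*z)/9 + 2*sin(3*z)/27 - 31*cos(3*z)/81 + C

Use integration by parts with u = z**4 - 2*z**3 + 2*z**2 - 2*z - 1, dv = -sin(3*z) dz, so v = cos(3*z)/3.
Apply parts 4 times (tabular method): alternate signs, differentiate u down to 0, integrate dv up.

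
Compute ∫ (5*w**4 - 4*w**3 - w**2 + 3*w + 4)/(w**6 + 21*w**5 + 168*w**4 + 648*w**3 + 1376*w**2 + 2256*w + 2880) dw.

Factor the denominator: (w + 4)*(w + 5)*(w + 6)**2*(w**2 + 4).
Partial-fraction decomposition: -(509*w - 544)/(11600*(w**2 + 4)) + 41961/(400*(w + 6)) + 3647/(40*(w + 6)**2) - 3589/(29*(w + 5)) + 189/(10*(w + 4)).
Integrate each term; A/(w−a) gives A·log|w−a|; the (Bw+D)/(w²+p²) term gives a log and an atan.

189*log(w + 4)/10 - 3589*log(w + 5)/29 + 41961*log(w + 6)/400 - 509*log(w**2 + 4)/23200 + 17*atan(w/2)/725 - 3647/(40*w + 240) + C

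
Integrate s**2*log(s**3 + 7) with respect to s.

Let u = s**3 + 7, so du = (3*s**2) ds.
The integral becomes (1/3)·∫ log(u) du; integrate by parts with u′=log(u), dv′=du.

s**3*log(s**3 + 7)/3 - s**3/3 + 7*log(s**3 + 7)/3 + C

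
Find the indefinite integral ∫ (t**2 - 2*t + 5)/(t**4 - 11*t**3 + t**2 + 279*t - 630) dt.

Factor the denominator: (t - 7)*(t - 6)*(t - 3)*(t + 5).
Partial-fraction decomposition: -5/(132*(t + 5)) + 1/(12*(t - 3)) - 29/(33*(t - 6)) + 5/(6*(t - 7)).
Integrate each term: A/(t−a) contributes A·log|t−a|.

5*log(t - 7)/6 - 29*log(t - 6)/33 + log(t - 3)/12 - 5*log(t + 5)/132 + C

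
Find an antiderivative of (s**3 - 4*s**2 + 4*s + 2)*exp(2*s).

(4*s**3 - 22*s**2 + 38*s - 11)*exp(2*s)/8 + C

Use integration by parts with u = s**3 - 4*s**2 + 4*s + 2, dv = exp(2*s) ds, so v = exp(2*s)/2.
Apply parts 3 times (tabular method): alternate signs, differentiate u down to 0, integrate dv up.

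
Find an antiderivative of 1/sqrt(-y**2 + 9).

asin(y/3) + C

Substitute y = 3·sin(θ), so dy = 3·cos(θ) dθ and the radical becomes sqrt(-y**2 + 9) = 3·cos(θ) by the Pythagorean identity.
Integrate the resulting trig expression in θ, then back-substitute θ = asin(y/3), sin(θ) = y/3, cos(θ) = sqrt(-y**2 + 9)/3 (absorbing any constant into C).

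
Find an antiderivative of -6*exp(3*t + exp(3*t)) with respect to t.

-2*exp(exp(3*t)) + C

Let u = exp(3*t), so du = (3*exp(3*t)) dt.
Rewriting, the integral becomes -2·∫ e^u du = -2·e^u.
Substituting back, u = exp(3*t).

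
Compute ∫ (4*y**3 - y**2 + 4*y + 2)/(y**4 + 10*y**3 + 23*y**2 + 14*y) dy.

Factor the denominator: y*(y + 1)*(y + 2)*(y + 7).
Partial-fraction decomposition: 1447/(210*(y + 7)) - 21/(5*(y + 2)) + 7/(6*(y + 1)) + 1/(7*y).
Integrate each term: A/(y−a) contributes A·log|y−a|.

log(y)/7 + 7*log(y + 1)/6 - 21*log(y + 2)/5 + 1447*log(y + 7)/210 + C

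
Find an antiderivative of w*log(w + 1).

Use integration by parts with u = log(w + 1), dv = w dw.
Then du = 1/(w + 1) dw and v = w**2/2.

w**2*log(w + 1)/2 - w**2/4 + w/2 - log(w + 1)/2 + C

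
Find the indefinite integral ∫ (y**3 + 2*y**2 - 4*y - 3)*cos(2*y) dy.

y**3*sin(2*y)/2 + y**2*sin(2*y) + 3*y**2*cos(2*y)/4 - 11*y*sin(2*y)/4 + y*cos(2*y) - 2*sin(2*y) - 11*cos(2*y)/8 + C

Use integration by parts with u = y**3 + 2*y**2 - 4*y - 3, dv = cos(2*y) dy, so v = sin(2*y)/2.
Apply parts 3 times (tabular method): alternate signs, differentiate u down to 0, integrate dv up.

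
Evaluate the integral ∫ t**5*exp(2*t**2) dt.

Let u = t², du = 2t dt; rewrite as (1/2)∫ u^2·exp(2u) du.
Now integrate by parts 2 times.

(2*t**4 - 2*t**2 + 1)*exp(2*t**2)/8 + C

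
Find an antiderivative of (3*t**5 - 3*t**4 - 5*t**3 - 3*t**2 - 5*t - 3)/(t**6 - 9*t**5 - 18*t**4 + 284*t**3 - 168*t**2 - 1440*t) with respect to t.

log(t)/480 + 16487*log(t - 6)/92928 + 1913*log(t - 4)/864 - 109*log(t + 2)/2304 + 10678*log(t + 5)/16335 - 6073/(352*t - 2112) + C

Factor the denominator: t*(t - 6)**2*(t - 4)*(t + 2)*(t + 5).
Partial-fraction decomposition: 10678/(16335*(t + 5)) - 109/(2304*(t + 2)) + 1913/(864*(t - 4)) + 16487/(92928*(t - 6)) + 6073/(352*(t - 6)**2) + 1/(480*t).
Integrate each term; A/(t−a) gives A·log|t−a|; A/(t−a)² gives −A/(t−a).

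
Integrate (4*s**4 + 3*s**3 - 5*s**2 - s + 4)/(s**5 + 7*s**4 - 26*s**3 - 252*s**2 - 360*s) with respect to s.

Factor the denominator: s*(s - 6)*(s + 2)*(s + 5)*(s + 6).
Partial-fraction decomposition: 2183/(144*(s + 6)) - 2009/(165*(s + 5)) + 13/(96*(s + 2)) + 2825/(3168*(s - 6)) - 1/(90*s).
Integrate each term: A/(s−a) contributes A·log|s−a|.

-log(s)/90 + 2825*log(s - 6)/3168 + 13*log(s + 2)/96 - 2009*log(s + 5)/165 + 2183*log(s + 6)/144 + C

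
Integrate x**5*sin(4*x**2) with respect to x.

Let u = x², du = 2x dx; rewrite as (1/2)∫ u^2·sin(4u) du.
Now integrate by parts 2 times.

-x**4*cos(4*x**2)/8 + x**2*sin(4*x**2)/16 + cos(4*x**2)/64 + C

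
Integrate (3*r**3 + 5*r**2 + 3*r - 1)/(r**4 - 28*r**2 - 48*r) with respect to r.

log(r)/48 + 169*log(r - 6)/96 - 11*log(r + 2)/32 + 25*log(r + 4)/16 + C

Factor the denominator: r*(r - 6)*(r + 2)*(r + 4).
Partial-fraction decomposition: 25/(16*(r + 4)) - 11/(32*(r + 2)) + 169/(96*(r - 6)) + 1/(48*r).
Integrate each term: A/(r−a) contributes A·log|r−a|.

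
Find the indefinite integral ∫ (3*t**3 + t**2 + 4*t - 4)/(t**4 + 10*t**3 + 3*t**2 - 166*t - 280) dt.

Factor the denominator: (t - 4)*(t + 2)*(t + 5)*(t + 7).
Partial-fraction decomposition: 46/(5*(t + 7)) - 187/(27*(t + 5)) + 16/(45*(t + 2)) + 10/(27*(t - 4)).
Integrate each term: A/(t−a) contributes A·log|t−a|.

10*log(t - 4)/27 + 16*log(t + 2)/45 - 187*log(t + 5)/27 + 46*log(t + 7)/5 + C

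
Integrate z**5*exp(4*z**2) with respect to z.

Let u = z², du = 2z dz; rewrite as (1/2)∫ u^2·exp(4u) du.
Now integrate by parts 2 times.

(8*z**4 - 4*z**2 + 1)*exp(4*z**2)/64 + C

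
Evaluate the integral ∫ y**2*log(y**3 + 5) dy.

y**3*log(y**3 + 5)/3 - y**3/3 + 5*log(y**3 + 5)/3 + C

Let u = y**3 + 5, so du = (3*y**2) dy.
The integral becomes (1/3)·∫ log(u) du; integrate by parts with u′=log(u), dv′=du.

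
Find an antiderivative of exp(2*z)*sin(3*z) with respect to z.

2*exp(2*z)*sin(3*z)/13 - 3*exp(2*z)*cos(3*z)/13 + C

Let I denote the integral. Integrate by parts with u = sin(3*z), dv = exp(2*z) dz, so v = exp(2*z)/2: I = exp(2*z)*sin(3*z)/2 − (3/2)·∫ exp(2*z)*cos(3*z) dz.
Apply parts again with u = cos(3*z), dv = exp(2*z) dz: ∫ exp(2*z)*cos(3*z) dz = exp(2*z)*cos(3*z)/2 + (3/2)·I. Substituting back brings back I: I = exp(2*z)*sin(3*z)/2 - 3*exp(2*z)*cos(3*z)/4 − (9/4)·I.
Solving for I: (1 + 9/4)·I equals the remaining terms, so I = (4/13)·(exp(2*z)*sin(3*z)/2 - 3*exp(2*z)*cos(3*z)/4).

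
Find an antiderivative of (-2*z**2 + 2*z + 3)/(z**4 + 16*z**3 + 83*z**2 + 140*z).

Factor the denominator: z*(z + 4)*(z + 5)*(z + 7).
Partial-fraction decomposition: 109/(42*(z + 7)) - 57/(10*(z + 5)) + 37/(12*(z + 4)) + 3/(140*z).
Integrate each term: A/(z−a) contributes A·log|z−a|.

3*log(z)/140 + 37*log(z + 4)/12 - 57*log(z + 5)/10 + 109*log(z + 7)/42 + C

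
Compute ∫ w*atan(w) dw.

Use integration by parts with u = arctan(w), dv = w dw.
Then du = 1/(w**2 + 1) dw.

w**2*atan(w)/2 - w/2 + atan(w)/2 + C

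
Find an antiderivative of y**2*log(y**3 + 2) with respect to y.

y**3*log(y**3 + 2)/3 - y**3/3 + 2*log(y**3 + 2)/3 + C

Let u = y**3 + 2, so du = (3*y**2) dy.
The integral becomes (1/3)·∫ log(u) du; integrate by parts with u′=log(u), dv′=du.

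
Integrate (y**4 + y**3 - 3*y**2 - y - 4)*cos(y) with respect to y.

y**4*sin(y) + y**3*sin(y) + 4*y**3*cos(y) - 15*y**2*sin(y) + 3*y**2*cos(y) - 7*y*sin(y) - 30*y*cos(y) + 26*sin(y) - 7*cos(y) + C

Use integration by parts with u = y**4 + y**3 - 3*y**2 - y - 4, dv = cos(y) dy, so v = sin(y).
Apply parts 4 times (tabular method): alternate signs, differentiate u down to 0, integrate dv up.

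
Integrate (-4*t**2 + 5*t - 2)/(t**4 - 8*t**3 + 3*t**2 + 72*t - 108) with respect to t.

-29*log(t - 6)/27 + 23*log(t - 3)/18 - 2*log(t - 2)/5 + 53*log(t + 3)/270 + C

Factor the denominator: (t - 6)*(t - 3)*(t - 2)*(t + 3).
Partial-fraction decomposition: 53/(270*(t + 3)) - 2/(5*(t - 2)) + 23/(18*(t - 3)) - 29/(27*(t - 6)).
Integrate each term: A/(t−a) contributes A·log|t−a|.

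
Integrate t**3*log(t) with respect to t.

Use integration by parts with u = log(t), dv = t**3 dt.
Then du = 1/t dt and v = t**4/4.

t**4*log(t)/4 - t**4/16 + C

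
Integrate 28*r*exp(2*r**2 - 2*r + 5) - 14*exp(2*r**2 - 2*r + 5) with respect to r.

7*exp(2*r**2 - 2*r + 5) + C

Let u = 2*r**2 - 2*r + 5, so du = (4*r - 2) dr.
Rewriting, the integral becomes 7·∫ e^u du = 7·e^u.
Substituting back, u = 2*r**2 - 2*r + 5.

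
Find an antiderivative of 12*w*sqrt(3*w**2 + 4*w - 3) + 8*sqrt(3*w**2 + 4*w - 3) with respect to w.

Let u = 3*w**2 + 4*w - 3, so du = (6*w + 4) dw.
Rewriting, the integral becomes 2·∫ √u du = 2·(2/3)u^(3/2).
Substituting back, u = 3*w**2 + 4*w - 3.

4*(3*w**2 + 4*w - 3)**(3/2)/3 + C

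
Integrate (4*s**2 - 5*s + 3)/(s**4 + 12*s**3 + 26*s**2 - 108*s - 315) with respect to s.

Factor the denominator: (s - 3)*(s + 3)*(s + 5)*(s + 7).
Partial-fraction decomposition: -117/(40*(s + 7)) + 4/(s + 5) - 9/(8*(s + 3)) + 1/(20*(s - 3)).
Integrate each term: A/(s−a) contributes A·log|s−a|.

log(s - 3)/20 - 9*log(s + 3)/8 + 4*log(s + 5) - 117*log(s + 7)/40 + C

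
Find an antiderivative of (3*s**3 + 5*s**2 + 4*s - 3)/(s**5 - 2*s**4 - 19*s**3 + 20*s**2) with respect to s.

Factor the denominator: s**2*(s - 5)*(s - 1)*(s + 4).
Partial-fraction decomposition: -131/(720*(s + 4)) - 9/(20*(s - 1)) + 517/(900*(s - 5)) + 23/(400*s) - 3/(20*s**2).
Integrate each term; A/(s−a) gives A·log|s−a|; A/(s−a)² gives −A/(s−a).

23*log(s)/400 + 517*log(s - 5)/900 - 9*log(s - 1)/20 - 131*log(s + 4)/720 + 3/(20*s) + C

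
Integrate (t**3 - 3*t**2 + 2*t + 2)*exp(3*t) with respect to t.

Use integration by parts with u = t**3 - 3*t**2 + 2*t + 2, dv = exp(3*t) dt, so v = exp(3*t)/3.
Apply parts 3 times (tabular method): alternate signs, differentiate u down to 0, integrate dv up.

(9*t**3 - 36*t**2 + 42*t + 4)*exp(3*t)/27 + C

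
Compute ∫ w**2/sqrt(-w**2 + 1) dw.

Substitute w = sin(θ), so dw = cos(θ) dθ and the radical becomes sqrt(-w**2 + 1) = cos(θ) by the Pythagorean identity.
Integrate the resulting trig expression in θ, then back-substitute θ = asin(w), sin(θ) = w, cos(θ) = sqrt(-w**2 + 1) (absorbing any constant into C).

-w*sqrt(-w**2 + 1)/2 + asin(w)/2 + C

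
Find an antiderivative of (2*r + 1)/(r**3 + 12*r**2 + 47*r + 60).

-5*log(r + 3)/2 + 7*log(r + 4) - 9*log(r + 5)/2 + C

Factor the denominator: (r + 3)*(r + 4)*(r + 5).
Partial-fraction decomposition: -9/(2*(r + 5)) + 7/(r + 4) - 5/(2*(r + 3)).
Integrate each term: A/(r−a) contributes A·log|r−a|.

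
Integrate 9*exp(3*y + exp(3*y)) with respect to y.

3*exp(exp(3*y)) + C

Let u = exp(3*y), so du = (3*exp(3*y)) dy.
Rewriting, the integral becomes 3·∫ e^u du = 3·e^u.
Substituting back, u = exp(3*y).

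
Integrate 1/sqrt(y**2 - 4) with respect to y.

log(y + sqrt(y**2 - 4)) + C

Substitute y = 2·sec(θ), so dy = 2·sec(θ)*tan(θ) dθ and the radical becomes sqrt(y**2 - 4) = 2·tan(θ) by the Pythagorean identity.
Integrate the resulting trig expression in θ, then back-substitute sec(θ) = y/2, tan(θ) = sqrt(y**2 - 4)/2 (absorbing any constant into C).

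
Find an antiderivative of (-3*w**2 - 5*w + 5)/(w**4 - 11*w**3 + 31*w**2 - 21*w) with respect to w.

-5*log(w)/21 - 59*log(w - 7)/56 + 37*log(w - 3)/24 - log(w - 1)/4 + C

Factor the denominator: w*(w - 7)*(w - 3)*(w - 1).
Partial-fraction decomposition: -1/(4*(w - 1)) + 37/(24*(w - 3)) - 59/(56*(w - 7)) - 5/(21*w).
Integrate each term: A/(w−a) contributes A·log|w−a|.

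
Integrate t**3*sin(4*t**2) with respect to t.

-t**2*cos(4*t**2)/8 + sin(4*t**2)/32 + C

Let u = t², du = 2t dt; rewrite as (1/2)∫ u^1·sin(4u) du.
Now integrate by parts 1 time.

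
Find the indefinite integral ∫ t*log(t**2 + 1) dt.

t**2*log(t**2 + 1)/2 - t**2/2 + log(t**2 + 1)/2 + C

Let u = t**2 + 1, so du = (2*t) dt.
The integral becomes (1/2)·∫ log(u) du; integrate by parts with u′=log(u), dv′=du.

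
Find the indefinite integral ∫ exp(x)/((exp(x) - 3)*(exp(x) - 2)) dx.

Let u = e^x, du = e^x dx.
The integral becomes ∫ du/((u-2)(u-3)); decompose into partial fractions.

log(exp(x) - 3) - log(exp(x) - 2) + C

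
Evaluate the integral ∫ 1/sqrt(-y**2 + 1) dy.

Substitute y = sin(θ), so dy = cos(θ) dθ and the radical becomes sqrt(-y**2 + 1) = cos(θ) by the Pythagorean identity.
Integrate the resulting trig expression in θ, then back-substitute θ = asin(y), sin(θ) = y, cos(θ) = sqrt(-y**2 + 1) (absorbing any constant into C).

asin(y) + C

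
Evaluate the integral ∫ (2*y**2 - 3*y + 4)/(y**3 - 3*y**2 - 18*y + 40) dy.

13*log(y - 5)/9 - log(y - 2)/3 + 8*log(y + 4)/9 + C

Factor the denominator: (y - 5)*(y - 2)*(y + 4).
Partial-fraction decomposition: 8/(9*(y + 4)) - 1/(3*(y - 2)) + 13/(9*(y - 5)).
Integrate each term: A/(y−a) contributes A·log|y−a|.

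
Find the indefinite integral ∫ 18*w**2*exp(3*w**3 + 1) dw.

2*exp(3*w**3 + 1) + C

Let u = 3*w**3 + 1, so du = (9*w**2) dw.
Rewriting, the integral becomes 2·∫ e^u du = 2·e^u.
Substituting back, u = 3*w**3 + 1.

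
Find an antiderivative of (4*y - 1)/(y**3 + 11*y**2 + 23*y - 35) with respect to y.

log(y - 1)/16 + 7*log(y + 5)/4 - 29*log(y + 7)/16 + C

Factor the denominator: (y - 1)*(y + 5)*(y + 7).
Partial-fraction decomposition: -29/(16*(y + 7)) + 7/(4*(y + 5)) + 1/(16*(y - 1)).
Integrate each term: A/(y−a) contributes A·log|y−a|.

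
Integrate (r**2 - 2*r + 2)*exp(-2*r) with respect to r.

(-2*r**2 + 2*r - 3)*exp(-2*r)/4 + C

Use integration by parts with u = r**2 - 2*r + 2, dv = exp(-2*r) dr, so v = -exp(-2*r)/2.
Apply parts 2 times (tabular method): alternate signs, differentiate u down to 0, integrate dv up.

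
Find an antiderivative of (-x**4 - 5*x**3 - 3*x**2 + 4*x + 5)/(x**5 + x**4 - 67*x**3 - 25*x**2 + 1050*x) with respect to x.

log(x)/210 - 2455*log(x - 6)/858 + 13*log(x - 5)/6 + 9*log(x + 5)/110 - 107*log(x + 7)/273 + C

Factor the denominator: x*(x - 6)*(x - 5)*(x + 5)*(x + 7).
Partial-fraction decomposition: -107/(273*(x + 7)) + 9/(110*(x + 5)) + 13/(6*(x - 5)) - 2455/(858*(x - 6)) + 1/(210*x).
Integrate each term: A/(x−a) contributes A·log|x−a|.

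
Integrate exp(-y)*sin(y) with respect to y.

Let I denote the integral. Integrate by parts with u = sin(y), dv = exp(-y) dy, so v = -exp(-y): I = -exp(-y)*sin(y) + ∫ exp(-y)*cos(y) dy.
Apply parts again with u = cos(y), dv = exp(-y) dy: ∫ exp(-y)*cos(y) dy = -exp(-y)*cos(y) − I. Substituting back brings back I: I = -exp(-y)*sin(y) - exp(-y)*cos(y) − I.
Solving for I: (1 + 1)·I equals the remaining terms, so I = (1/2)·(-exp(-y)*sin(y) - exp(-y)*cos(y)).

-exp(-y)*sin(y)/2 - exp(-y)*cos(y)/2 + C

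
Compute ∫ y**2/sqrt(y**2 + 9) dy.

Substitute y = 3·tan(θ), so dy = 3·sec(θ)^2 dθ and the radical becomes sqrt(y**2 + 9) = 3·sec(θ) by the Pythagorean identity.
Integrate the resulting trig expression in θ, then back-substitute tan(θ) = y/3, sec(θ) = sqrt(y**2 + 9)/3 (absorbing any constant into C).

y*sqrt(y**2 + 9)/2 - 9*log(y + sqrt(y**2 + 9))/2 + C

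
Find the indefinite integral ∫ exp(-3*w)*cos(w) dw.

Let I denote the integral. Integrate by parts with u = cos(w), dv = exp(-3*w) dw, so v = -exp(-3*w)/3: I = -exp(-3*w)*cos(w)/3 − (1/3)·∫ exp(-3*w)*sin(w) dw.
Apply parts again with u = sin(w), dv = exp(-3*w) dw: ∫ exp(-3*w)*sin(w) dw = -exp(-3*w)*sin(w)/3 + (1/3)·I. Substituting back brings back I: I = exp(-3*w)*sin(w)/9 - exp(-3*w)*cos(w)/3 − (1/9)·I.
Solving for I: (1 + 1/9)·I equals the remaining terms, so I = (9/10)·(exp(-3*w)*sin(w)/9 - exp(-3*w)*cos(w)/3).

exp(-3*w)*sin(w)/10 - 3*exp(-3*w)*cos(w)/10 + C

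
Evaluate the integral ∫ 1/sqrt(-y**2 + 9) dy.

Substitute y = 3·sin(θ), so dy = 3·cos(θ) dθ and the radical becomes sqrt(-y**2 + 9) = 3·cos(θ) by the Pythagorean identity.
Integrate the resulting trig expression in θ, then back-substitute θ = asin(y/3), sin(θ) = y/3, cos(θ) = sqrt(-y**2 + 9)/3 (absorbing any constant into C).

asin(y/3) + C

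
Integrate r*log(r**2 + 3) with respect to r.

Let u = r**2 + 3, so du = (2*r) dr.
The integral becomes (1/2)·∫ log(u) du; integrate by parts with u′=log(u), dv′=du.

r**2*log(r**2 + 3)/2 - r**2/2 + 3*log(r**2 + 3)/2 + C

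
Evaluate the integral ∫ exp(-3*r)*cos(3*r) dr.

exp(-3*r)*sin(3*r)/6 - exp(-3*r)*cos(3*r)/6 + C

Let I denote the integral. Integrate by parts with u = cos(3*r), dv = exp(-3*r) dr, so v = -exp(-3*r)/3: I = -exp(-3*r)*cos(3*r)/3 − ∫ exp(-3*r)*sin(3*r) dr.
Apply parts again with u = sin(3*r), dv = exp(-3*r) dr: ∫ exp(-3*r)*sin(3*r) dr = -exp(-3*r)*sin(3*r)/3 + I. Substituting back brings back I: I = exp(-3*r)*sin(3*r)/3 - exp(-3*r)*cos(3*r)/3 − I.
Solving for I: (1 + 1)·I equals the remaining terms, so I = (1/2)·(exp(-3*r)*sin(3*r)/3 - exp(-3*r)*cos(3*r)/3).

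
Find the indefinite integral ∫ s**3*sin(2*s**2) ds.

Let u = s², du = 2s ds; rewrite as (1/2)∫ u^1·sin(2u) du.
Now integrate by parts 1 time.

-s**2*cos(2*s**2)/4 + sin(2*s**2)/8 + C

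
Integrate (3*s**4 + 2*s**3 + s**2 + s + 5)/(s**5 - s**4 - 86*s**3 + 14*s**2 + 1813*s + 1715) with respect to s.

Factor the denominator: (s - 7)**2*(s + 1)*(s + 5)*(s + 7).
Partial-fraction decomposition: 547/(196*(s + 7)) - 275/(192*(s + 5)) + 1/(256*(s + 1)) + 61625/(37632*(s - 7)) + 1325/(224*(s - 7)**2).
Integrate each term; A/(s−a) gives A·log|s−a|; A/(s−a)² gives −A/(s−a).

61625*log(s - 7)/37632 + log(s + 1)/256 - 275*log(s + 5)/192 + 547*log(s + 7)/196 - 1325/(224*s - 1568) + C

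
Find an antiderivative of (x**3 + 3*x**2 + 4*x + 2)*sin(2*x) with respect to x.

-x**3*cos(2*x)/2 + 3*x**2*sin(2*x)/4 - 3*x**2*cos(2*x)/2 + 3*x*sin(2*x)/2 - 5*x*cos(2*x)/4 + 5*sin(2*x)/8 - cos(2*x)/4 + C

Use integration by parts with u = x**3 + 3*x**2 + 4*x + 2, dv = sin(2*x) dx, so v = -cos(2*x)/2.
Apply parts 3 times (tabular method): alternate signs, differentiate u down to 0, integrate dv up.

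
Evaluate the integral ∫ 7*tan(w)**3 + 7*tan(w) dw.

Let u = tan(w), so du = (tan(w)**2 + 1) dw.
Rewriting, the integral becomes 7·∫ u^1 du = 7·u^2/2.
Substituting back, u = tan(w).

7*tan(w)**2/2 + C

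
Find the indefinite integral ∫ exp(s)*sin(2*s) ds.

exp(s)*sin(2*s)/5 - 2*exp(s)*cos(2*s)/5 + C

Let I denote the integral. Integrate by parts with u = sin(2*s), dv = exp(s) ds, so v = exp(s): I = exp(s)*sin(2*s) − 2·∫ exp(s)*cos(2*s) ds.
Apply parts again with u = cos(2*s), dv = exp(s) ds: ∫ exp(s)*cos(2*s) ds = exp(s)*cos(2*s) + 2·I. Substituting back brings back I: I = exp(s)*sin(2*s) - 2*exp(s)*cos(2*s) − 4·I.
Solving for I: (1 + 4)·I equals the remaining terms, so I = (1/5)·(exp(s)*sin(2*s) - 2*exp(s)*cos(2*s)).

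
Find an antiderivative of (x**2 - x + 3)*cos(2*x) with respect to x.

Use integration by parts with u = x**2 - x + 3, dv = cos(2*x) dx, so v = sin(2*x)/2.
Apply parts 2 times (tabular method): alternate signs, differentiate u down to 0, integrate dv up.

x**2*sin(2*x)/2 - x*sin(2*x)/2 + x*cos(2*x)/2 + 5*sin(2*x)/4 - cos(2*x)/4 + C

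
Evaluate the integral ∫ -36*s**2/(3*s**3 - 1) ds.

-4*log(3*s**3 - 1) + C

Let u = 3*s**3 - 1, so du = (9*s**2) ds.
Rewriting, the integral becomes -4·∫ 1/u du = -4·log(u).
Substituting back, u = 3*s**3 - 1.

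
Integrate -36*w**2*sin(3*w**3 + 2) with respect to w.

Let u = 3*w**3 + 2, so du = (9*w**2) dw.
Rewriting, the integral becomes -4·∫ sin(u) du = -4·-cos(u).
Substituting back, u = 3*w**3 + 2.

4*cos(3*w**3 + 2) + C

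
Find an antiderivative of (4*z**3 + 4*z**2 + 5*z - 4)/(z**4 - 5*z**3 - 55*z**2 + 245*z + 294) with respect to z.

Factor the denominator: (z - 7)*(z - 6)*(z + 1)*(z + 7).
Partial-fraction decomposition: 405/(364*(z + 7)) - 3/(112*(z + 1)) - 1034/(91*(z - 6)) + 1599/(112*(z - 7)).
Integrate each term: A/(z−a) contributes A·log|z−a|.

1599*log(z - 7)/112 - 1034*log(z - 6)/91 - 3*log(z + 1)/112 + 405*log(z + 7)/364 + C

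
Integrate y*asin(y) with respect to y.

y**2*asin(y)/2 + y*sqrt(-y**2 + 1)/4 - asin(y)/4 + C

Use integration by parts with u = arcsin(y), dv = y dy.
Then du = 1/sqrt(-y**2 + 1) dy.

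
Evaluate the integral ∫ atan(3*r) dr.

r*atan(3*r) - log(9*r**2 + 1)/6 + C

Use integration by parts with u = arctan(3*r), dv = dr.
Then du = 3/(9*r**2 + 1) dr.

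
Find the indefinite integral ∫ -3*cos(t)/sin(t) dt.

-3*log(sin(t)) + C

Let u = sin(t), so du = (cos(t)) dt.
Rewriting, the integral becomes -3·∫ 1/u du = -3·log(u).
Substituting back, u = sin(t).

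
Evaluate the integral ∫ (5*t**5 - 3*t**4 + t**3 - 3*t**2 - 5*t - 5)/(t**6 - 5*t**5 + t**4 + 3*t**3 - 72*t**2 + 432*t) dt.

Factor the denominator: t*(t - 4)**2*(t + 3)*(t**2 + 9).
Partial-fraction decomposition: 17*(788*t + 2877)/(16875*(t**2 + 9)) + 751/(1323*(t + 3)) + 1788543/(490000*(t - 4)) + 4343/(700*(t - 4)**2) - 5/(432*t).
Integrate each term; A/(t−a) gives A·log|t−a|; the (Bt+D)/(t²+p²) term gives a log and an atan.

-5*log(t)/432 + 1788543*log(t - 4)/490000 + 751*log(t + 3)/1323 + 6698*log(t**2 + 9)/16875 + 16303*atan(t/3)/16875 - 4343/(700*t - 2800) + C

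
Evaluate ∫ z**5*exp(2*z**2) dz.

(2*z**4 - 2*z**2 + 1)*exp(2*z**2)/8 + C

Let u = z², du = 2z dz; rewrite as (1/2)∫ u^2·exp(2u) du.
Now integrate by parts 2 times.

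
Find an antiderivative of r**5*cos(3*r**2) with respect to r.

r**4*sin(3*r**2)/6 + r**2*cos(3*r**2)/9 - sin(3*r**2)/27 + C

Let u = r², du = 2r dr; rewrite as (1/2)∫ u^2·cos(3u) du.
Now integrate by parts 2 times.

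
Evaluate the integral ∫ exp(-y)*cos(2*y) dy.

2*exp(-y)*sin(2*y)/5 - exp(-y)*cos(2*y)/5 + C

Let I denote the integral. Integrate by parts with u = cos(2*y), dv = exp(-y) dy, so v = -exp(-y): I = -exp(-y)*cos(2*y) − 2·∫ exp(-y)*sin(2*y) dy.
Apply parts again with u = sin(2*y), dv = exp(-y) dy: ∫ exp(-y)*sin(2*y) dy = -exp(-y)*sin(2*y) + 2·I. Substituting back brings back I: I = 2*exp(-y)*sin(2*y) - exp(-y)*cos(2*y) − 4·I.
Solving for I: (1 + 4)·I equals the remaining terms, so I = (1/5)·(2*exp(-y)*sin(2*y) - exp(-y)*cos(2*y)).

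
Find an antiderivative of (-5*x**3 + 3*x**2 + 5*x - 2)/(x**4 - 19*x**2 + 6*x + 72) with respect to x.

Factor the denominator: (x - 3)**2*(x + 2)*(x + 4).
Partial-fraction decomposition: -173/(49*(x + 4)) + 4/(5*(x + 2)) - 556/(245*(x - 3)) - 19/(7*(x - 3)**2).
Integrate each term; A/(x−a) gives A·log|x−a|; A/(x−a)² gives −A/(x−a).

-556*log(x - 3)/245 + 4*log(x + 2)/5 - 173*log(x + 4)/49 + 19/(7*x - 21) + C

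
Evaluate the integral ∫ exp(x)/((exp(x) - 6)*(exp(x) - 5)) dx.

Let u = e^x, du = e^x dx.
The integral becomes ∫ du/((u-5)(u-6)); decompose into partial fractions.

log(exp(x) - 6) - log(exp(x) - 5) + C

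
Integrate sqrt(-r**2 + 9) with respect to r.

Substitute r = 3·sin(θ), so dr = 3·cos(θ) dθ and the radical becomes sqrt(-r**2 + 9) = 3·cos(θ) by the Pythagorean identity.
Integrate the resulting trig expression in θ, then back-substitute θ = asin(r/3), sin(θ) = r/3, cos(θ) = sqrt(-r**2 + 9)/3 (absorbing any constant into C).

r*sqrt(-r**2 + 9)/2 + 9*asin(r/3)/2 + C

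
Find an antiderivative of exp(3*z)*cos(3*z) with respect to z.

Let I denote the integral. Integrate by parts with u = cos(3*z), dv = exp(3*z) dz, so v = exp(3*z)/3: I = exp(3*z)*cos(3*z)/3 + ∫ exp(3*z)*sin(3*z) dz.
Apply parts again with u = sin(3*z), dv = exp(3*z) dz: ∫ exp(3*z)*sin(3*z) dz = exp(3*z)*sin(3*z)/3 − I. Substituting back brings back I: I = exp(3*z)*sin(3*z)/3 + exp(3*z)*cos(3*z)/3 − I.
Solving for I: (1 + 1)·I equals the remaining terms, so I = (1/2)·(exp(3*z)*sin(3*z)/3 + exp(3*z)*cos(3*z)/3).

exp(3*z)*sin(3*z)/6 + exp(3*z)*cos(3*z)/6 + C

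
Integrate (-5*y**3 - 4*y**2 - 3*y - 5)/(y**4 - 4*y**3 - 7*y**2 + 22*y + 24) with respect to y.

-401*log(y - 4)/30 + 37*log(y - 3)/4 - log(y + 1)/20 - 5*log(y + 2)/6 + C

Factor the denominator: (y - 4)*(y - 3)*(y + 1)*(y + 2).
Partial-fraction decomposition: -5/(6*(y + 2)) - 1/(20*(y + 1)) + 37/(4*(y - 3)) - 401/(30*(y - 4)).
Integrate each term: A/(y−a) contributes A·log|y−a|.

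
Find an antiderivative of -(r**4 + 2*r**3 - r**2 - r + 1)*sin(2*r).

r**4*cos(2*r)/2 - r**3*sin(2*r) + r**3*cos(2*r) - 3*r**2*sin(2*r)/2 - 2*r**2*cos(2*r) + 2*r*sin(2*r) - 2*r*cos(2*r) + sin(2*r) + 3*cos(2*r)/2 + C

Use integration by parts with u = r**4 + 2*r**3 - r**2 - r + 1, dv = -sin(2*r) dr, so v = cos(2*r)/2.
Apply parts 4 times (tabular method): alternate signs, differentiate u down to 0, integrate dv up.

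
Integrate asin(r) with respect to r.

r*asin(r) + sqrt(-r**2 + 1) + C

Use integration by parts with u = arcsin(r), dv = dr.
Then du = 1/sqrt(-r**2 + 1) dr.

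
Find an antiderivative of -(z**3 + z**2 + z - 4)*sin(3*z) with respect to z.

Use integration by parts with u = z**3 + z**2 + z - 4, dv = -sin(3*z) dz, so v = cos(3*z)/3.
Apply parts 3 times (tabular method): alternate signs, differentiate u down to 0, integrate dv up.

z**3*cos(3*z)/3 - z**2*sin(3*z)/3 + z**2*cos(3*z)/3 - 2*z*sin(3*z)/9 + z*cos(3*z)/9 - sin(3*z)/27 - 38*cos(3*z)/27 + C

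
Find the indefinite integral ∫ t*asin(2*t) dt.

t**2*asin(2*t)/2 + t*sqrt(-4*t**2 + 1)/8 - asin(2*t)/16 + C

Use integration by parts with u = arcsin(2*t), dv = t dt.
Then du = 2/sqrt(-4*t**2 + 1) dt.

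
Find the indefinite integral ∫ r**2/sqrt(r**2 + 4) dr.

Substitute r = 2·tan(θ), so dr = 2·sec(θ)^2 dθ and the radical becomes sqrt(r**2 + 4) = 2·sec(θ) by the Pythagorean identity.
Integrate the resulting trig expression in θ, then back-substitute tan(θ) = r/2, sec(θ) = sqrt(r**2 + 4)/2 (absorbing any constant into C).

r*sqrt(r**2 + 4)/2 - 2*log(r + sqrt(r**2 + 4)) + C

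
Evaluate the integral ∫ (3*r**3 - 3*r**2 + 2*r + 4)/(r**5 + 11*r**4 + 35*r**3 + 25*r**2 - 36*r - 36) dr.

Factor the denominator: (r - 1)*(r + 1)*(r + 2)*(r + 3)*(r + 6).
Partial-fraction decomposition: -191/(105*(r + 6)) + 55/(12*(r + 3)) - 3/(r + 2) + 1/(5*(r + 1)) + 1/(28*(r - 1)).
Integrate each term: A/(r−a) contributes A·log|r−a|.

log(r - 1)/28 + log(r + 1)/5 - 3*log(r + 2) + 55*log(r + 3)/12 - 191*log(r + 6)/105 + C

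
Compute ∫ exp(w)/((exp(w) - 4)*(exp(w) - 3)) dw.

log(exp(w) - 4) - log(exp(w) - 3) + C

Let u = e^w, du = e^w dw.
The integral becomes ∫ du/((u-3)(u-4)); decompose into partial fractions.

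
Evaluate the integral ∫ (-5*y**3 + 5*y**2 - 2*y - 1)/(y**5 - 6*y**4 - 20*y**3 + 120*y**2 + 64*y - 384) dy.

Factor the denominator: (y - 6)*(y - 4)*(y - 2)*(y + 2)*(y + 4).
Partial-fraction decomposition: 407/(960*(y + 4)) - 21/(128*(y + 2)) - 25/(192*(y - 2)) + 83/(64*(y - 4)) - 913/(640*(y - 6)).
Integrate each term: A/(y−a) contributes A·log|y−a|.

-913*log(y - 6)/640 + 83*log(y - 4)/64 - 25*log(y - 2)/192 - 21*log(y + 2)/128 + 407*log(y + 4)/960 + C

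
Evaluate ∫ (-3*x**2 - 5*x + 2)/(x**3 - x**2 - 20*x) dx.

-log(x)/10 - 98*log(x - 5)/45 - 13*log(x + 4)/18 + C

Factor the denominator: x*(x - 5)*(x + 4).
Partial-fraction decomposition: -13/(18*(x + 4)) - 98/(45*(x - 5)) - 1/(10*x).
Integrate each term: A/(x−a) contributes A·log|x−a|.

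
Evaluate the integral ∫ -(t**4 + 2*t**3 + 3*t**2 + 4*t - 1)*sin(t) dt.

Use integration by parts with u = t**4 + 2*t**3 + 3*t**2 + 4*t - 1, dv = -sin(t) dt, so v = cos(t).
Apply parts 4 times (tabular method): alternate signs, differentiate u down to 0, integrate dv up.

t**4*cos(t) - 4*t**3*sin(t) + 2*t**3*cos(t) - 6*t**2*sin(t) - 9*t**2*cos(t) + 18*t*sin(t) - 8*t*cos(t) + 8*sin(t) + 17*cos(t) + C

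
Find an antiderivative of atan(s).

Use integration by parts with u = arctan(s), dv = ds.
Then du = 1/(s**2 + 1) ds.

s*atan(s) - log(s**2 + 1)/2 + C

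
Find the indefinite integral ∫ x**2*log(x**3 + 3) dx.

Let u = x**3 + 3, so du = (3*x**2) dx.
The integral becomes (1/3)·∫ log(u) du; integrate by parts with u′=log(u), dv′=du.

x**3*log(x**3 + 3)/3 - x**3/3 + log(x**3 + 3) + C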